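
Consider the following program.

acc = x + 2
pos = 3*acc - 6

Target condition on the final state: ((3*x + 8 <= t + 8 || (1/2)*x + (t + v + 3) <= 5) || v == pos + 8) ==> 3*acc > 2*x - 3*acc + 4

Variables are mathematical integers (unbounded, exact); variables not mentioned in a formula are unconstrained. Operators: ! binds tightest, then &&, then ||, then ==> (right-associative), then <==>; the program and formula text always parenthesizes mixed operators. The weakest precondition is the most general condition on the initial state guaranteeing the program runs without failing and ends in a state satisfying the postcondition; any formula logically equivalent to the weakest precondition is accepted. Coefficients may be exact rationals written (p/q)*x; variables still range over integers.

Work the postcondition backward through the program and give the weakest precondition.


Working backward. After the program, the postcondition ((3*x + 8 <= t + 8 || (1/2)*x + (t + v + 3) <= 5) || v == pos + 8) ==> 3*acc > 2*x - 3*acc + 4 must hold; in canonical form it is (3*x <= t || t + v + (1/2)*x <= 2 || v == pos + 8) ==> 6*acc > 2*x + 4.
Before pos := 3*acc - 6: (3*x <= t || t + v + (1/2)*x <= 2 || v == 3*acc + 2) ==> 6*acc > 2*x + 4
Before acc := x + 2: (3*x <= t || t + v + (1/2)*x <= 2 || v == 3*x + 8) ==> 4*x > -8
Answer: WP = (3*x <= t || t + v + (1/2)*x <= 2 || v == 3*x + 8) ==> 4*x > -8


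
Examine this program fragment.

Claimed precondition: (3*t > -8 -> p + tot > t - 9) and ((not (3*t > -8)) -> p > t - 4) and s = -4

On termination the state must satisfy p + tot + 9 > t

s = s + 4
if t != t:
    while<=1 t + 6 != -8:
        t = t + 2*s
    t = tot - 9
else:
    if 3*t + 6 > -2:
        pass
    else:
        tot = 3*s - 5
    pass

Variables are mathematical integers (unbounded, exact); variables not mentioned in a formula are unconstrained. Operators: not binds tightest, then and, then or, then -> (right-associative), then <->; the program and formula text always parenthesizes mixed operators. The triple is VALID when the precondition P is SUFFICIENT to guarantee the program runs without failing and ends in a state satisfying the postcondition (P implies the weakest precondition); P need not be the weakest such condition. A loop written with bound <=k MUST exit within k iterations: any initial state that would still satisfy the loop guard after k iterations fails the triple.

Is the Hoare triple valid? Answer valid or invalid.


Working backward. After the program, the postcondition p + tot + 9 > t must hold; in canonical form it is p + tot > t - 9.
Then branch requires (t != -14 -> ((not (2*s + t != -14)) and p > -18)) and ((not (t != -14)) -> p > -18); else branch requires (3*t > -8 -> p + tot > t - 9) and ((not (3*t > -8)) -> p + 3*s > t - 4).
Before the if: (3*t > -8 -> p + tot > t - 9) and ((not (3*t > -8)) -> p + 3*s > t - 4)
Before s := s + 4: (3*t > -8 -> p + tot > t - 9) and ((not (3*t > -8)) -> p + 3*s > t - 16)
The weakest precondition is (3*t > -8 -> p + tot > t - 9) and ((not (3*t > -8)) -> p + 3*s > t - 16).
Check whether (3*t > -8 -> p + tot > t - 9) and ((not (3*t > -8)) -> p > t - 4) and s = -4 implies it.
Every state satisfying the precondition satisfies the weakest precondition: the implication holds.
Answer: valid


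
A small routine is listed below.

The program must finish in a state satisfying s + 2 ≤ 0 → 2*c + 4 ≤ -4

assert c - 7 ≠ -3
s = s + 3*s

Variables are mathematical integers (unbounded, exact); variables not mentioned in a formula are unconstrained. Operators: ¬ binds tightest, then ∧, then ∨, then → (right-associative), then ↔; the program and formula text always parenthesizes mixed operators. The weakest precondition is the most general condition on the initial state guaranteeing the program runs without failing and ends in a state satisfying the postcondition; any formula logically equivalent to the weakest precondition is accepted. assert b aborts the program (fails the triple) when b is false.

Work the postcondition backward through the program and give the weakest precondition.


Working backward. After the program, the postcondition s + 2 ≤ 0 → 2*c + 4 ≤ -4 must hold; in canonical form it is s ≤ -2 → 2*c ≤ -8.
Before s := s + 3*s: 4*s ≤ -2 → 2*c ≤ -8
Before assert c - 7 ≠ -3: c ≠ 4 ∧ (4*s ≤ -2 → 2*c ≤ -8)
Answer: WP = c ≠ 4 ∧ (4*s ≤ -2 → 2*c ≤ -8)


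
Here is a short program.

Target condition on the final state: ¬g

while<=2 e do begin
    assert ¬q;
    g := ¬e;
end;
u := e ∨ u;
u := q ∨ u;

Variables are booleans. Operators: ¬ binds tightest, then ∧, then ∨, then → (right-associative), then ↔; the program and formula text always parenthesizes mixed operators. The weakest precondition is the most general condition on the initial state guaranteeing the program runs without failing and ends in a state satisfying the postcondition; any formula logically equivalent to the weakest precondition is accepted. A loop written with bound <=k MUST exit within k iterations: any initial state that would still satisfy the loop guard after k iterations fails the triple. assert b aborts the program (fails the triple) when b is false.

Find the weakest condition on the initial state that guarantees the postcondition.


Working backward. After the program, ¬g must hold.
Before u := q ∨ u: ¬g
Before u := e ∨ u: ¬g
Before the loop (bound <=2), unroll the exhaustion recursion (WP_0 = exit-now case; WP_j = one more guarded iteration, up to j = 2):
  WP_0: (¬e) ∧ (¬g)
  WP_1: (¬e) ∧ ((¬e) → (¬g))
  WP_2: (e → ((¬q) ∧ (¬e) ∧ ((¬e) → e))) ∧ ((¬e) → (¬g))
So before the loop: (e → ((¬q) ∧ (¬e) ∧ ((¬e) → e))) ∧ ((¬e) → (¬g))
Answer: WP = (e → ((¬q) ∧ (¬e) ∧ ((¬e) → e))) ∧ ((¬e) → (¬g))


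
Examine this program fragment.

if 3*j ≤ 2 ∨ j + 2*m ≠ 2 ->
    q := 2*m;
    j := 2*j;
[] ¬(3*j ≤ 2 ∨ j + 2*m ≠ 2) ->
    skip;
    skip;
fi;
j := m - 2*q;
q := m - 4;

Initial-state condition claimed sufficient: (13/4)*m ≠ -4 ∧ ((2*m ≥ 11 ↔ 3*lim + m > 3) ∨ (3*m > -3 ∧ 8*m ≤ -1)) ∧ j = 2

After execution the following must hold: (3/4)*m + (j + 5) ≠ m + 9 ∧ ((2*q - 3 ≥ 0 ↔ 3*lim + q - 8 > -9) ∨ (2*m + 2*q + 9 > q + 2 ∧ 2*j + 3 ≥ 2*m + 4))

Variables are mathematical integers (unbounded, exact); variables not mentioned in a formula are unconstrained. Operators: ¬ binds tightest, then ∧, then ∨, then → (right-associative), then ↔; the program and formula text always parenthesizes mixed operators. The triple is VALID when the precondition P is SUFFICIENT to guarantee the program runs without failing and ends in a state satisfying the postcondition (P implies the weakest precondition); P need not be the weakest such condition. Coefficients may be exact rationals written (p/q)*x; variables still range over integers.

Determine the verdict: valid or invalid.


Working backward. After the program, the postcondition (3/4)*m + (j + 5) ≠ m + 9 ∧ ((2*q - 3 ≥ 0 ↔ 3*lim + q - 8 > -9) ∨ (2*m + 2*q + 9 > q + 2 ∧ 2*j + 3 ≥ 2*m + 4)) must hold; in canonical form it is j ≠ (1/4)*m + 4 ∧ ((2*q ≥ 3 ↔ 3*lim + q > -1) ∨ (2*m + q > -7 ∧ 2*j ≥ 2*m + 1)).
Before q := m - 4: j ≠ (1/4)*m + 4 ∧ ((2*m ≥ 11 ↔ 3*lim + m > 3) ∨ (3*m > -3 ∧ 2*j ≥ 2*m + 1))
Before j := m - 2*q: (3/4)*m ≠ 2*q + 4 ∧ ((2*m ≥ 11 ↔ 3*lim + m > 3) ∨ (3*m > -3 ∧ 4*q ≤ -1))
Then branch requires (13/4)*m ≠ -4 ∧ ((2*m ≥ 11 ↔ 3*lim + m > 3) ∨ (3*m > -3 ∧ 8*m ≤ -1)); else branch requires (3/4)*m ≠ 2*q + 4 ∧ ((2*m ≥ 11 ↔ 3*lim + m > 3) ∨ (3*m > -3 ∧ 4*q ≤ -1)).
Before the if: ((3*j ≤ 2 ∨ j + 2*m ≠ 2) → ((13/4)*m ≠ -4 ∧ ((2*m ≥ 11 ↔ 3*lim + m > 3) ∨ (3*m > -3 ∧ 8*m ≤ -1)))) ∧ ((¬(3*j ≤ 2 ∨ j + 2*m ≠ 2)) → ((3/4)*m ≠ 2*q + 4 ∧ ((2*m ≥ 11 ↔ 3*lim + m > 3) ∨ (3*m > -3 ∧ 4*q ≤ -1))))
The weakest precondition is ((3*j ≤ 2 ∨ j + 2*m ≠ 2) → ((13/4)*m ≠ -4 ∧ ((2*m ≥ 11 ↔ 3*lim + m > 3) ∨ (3*m > -3 ∧ 8*m ≤ -1)))) ∧ ((¬(3*j ≤ 2 ∨ j + 2*m ≠ 2)) → ((3/4)*m ≠ 2*q + 4 ∧ ((2*m ≥ 11 ↔ 3*lim + m > 3) ∨ (3*m > -3 ∧ 4*q ≤ -1)))).
Check whether (13/4)*m ≠ -4 ∧ ((2*m ≥ 11 ↔ 3*lim + m > 3) ∨ (3*m > -3 ∧ 8*m ≤ -1)) ∧ j = 2 implies it.
Countermodel: at the initial state j = 2, lim = 1, m = 0, q = -2, the precondition holds but the weakest precondition fails.
Answer: invalid


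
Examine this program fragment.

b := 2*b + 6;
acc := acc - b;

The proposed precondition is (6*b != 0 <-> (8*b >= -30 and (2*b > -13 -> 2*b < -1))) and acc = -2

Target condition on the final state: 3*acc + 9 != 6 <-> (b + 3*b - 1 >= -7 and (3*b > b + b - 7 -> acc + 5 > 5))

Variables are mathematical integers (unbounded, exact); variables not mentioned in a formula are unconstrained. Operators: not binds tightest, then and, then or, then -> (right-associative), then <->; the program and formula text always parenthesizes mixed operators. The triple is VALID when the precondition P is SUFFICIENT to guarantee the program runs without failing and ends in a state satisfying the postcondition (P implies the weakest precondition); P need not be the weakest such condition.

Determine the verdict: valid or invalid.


Working backward. After the program, the postcondition 3*acc + 9 != 6 <-> (b + 3*b - 1 >= -7 and (3*b > b + b - 7 -> acc + 5 > 5)) must hold; in canonical form it is 3*acc != -3 <-> (4*b >= -6 and (b > -7 -> acc > 0)).
Before acc := acc - b: 3*acc != 3*b - 3 <-> (4*b >= -6 and (b > -7 -> acc > b))
Before b := 2*b + 6: 3*acc != 6*b + 15 <-> (8*b >= -30 and (2*b > -13 -> acc > 2*b + 6))
The weakest precondition is 3*acc != 6*b + 15 <-> (8*b >= -30 and (2*b > -13 -> acc > 2*b + 6)).
Check whether (6*b != 0 <-> (8*b >= -30 and (2*b > -13 -> 2*b < -1))) and acc = -2 implies it.
Countermodel: at the initial state acc = -2, b = -1, the precondition holds but the weakest precondition fails.
Answer: invalid


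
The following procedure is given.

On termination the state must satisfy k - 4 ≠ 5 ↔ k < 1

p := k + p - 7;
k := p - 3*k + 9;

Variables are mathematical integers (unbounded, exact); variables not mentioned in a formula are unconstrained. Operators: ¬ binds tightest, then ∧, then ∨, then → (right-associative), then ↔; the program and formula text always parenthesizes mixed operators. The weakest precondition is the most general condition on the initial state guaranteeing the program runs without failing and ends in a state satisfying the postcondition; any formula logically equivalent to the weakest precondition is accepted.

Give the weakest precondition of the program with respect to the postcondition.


Working backward. After the program, the postcondition k - 4 ≠ 5 ↔ k < 1 must hold; in canonical form it is k ≠ 9 ↔ k < 1.
Before k := p - 3*k + 9: p ≠ 3*k ↔ p < 3*k - 8
Before p := k + p - 7: p ≠ 2*k + 7 ↔ p < 2*k - 1
Answer: WP = p ≠ 2*k + 7 ↔ p < 2*k - 1


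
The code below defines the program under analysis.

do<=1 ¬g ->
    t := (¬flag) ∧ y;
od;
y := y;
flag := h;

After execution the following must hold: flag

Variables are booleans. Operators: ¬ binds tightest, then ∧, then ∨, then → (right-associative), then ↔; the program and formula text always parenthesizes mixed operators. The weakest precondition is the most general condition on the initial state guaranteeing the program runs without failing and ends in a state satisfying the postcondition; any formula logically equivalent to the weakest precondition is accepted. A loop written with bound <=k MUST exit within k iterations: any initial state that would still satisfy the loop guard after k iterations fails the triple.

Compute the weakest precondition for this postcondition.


Working backward. After the program, flag must hold.
Before flag := h: h
Before y := y: h
Before the loop (bound <=1), unroll the exhaustion recursion (WP_0 = exit-now case; WP_j = one more guarded iteration, up to j = 1):
  WP_0: g ∧ h
  WP_1: ((¬g) → (g ∧ h)) ∧ (g → h)
So before the loop: ((¬g) → (g ∧ h)) ∧ (g → h)
Answer: WP = ((¬g) → (g ∧ h)) ∧ (g → h)


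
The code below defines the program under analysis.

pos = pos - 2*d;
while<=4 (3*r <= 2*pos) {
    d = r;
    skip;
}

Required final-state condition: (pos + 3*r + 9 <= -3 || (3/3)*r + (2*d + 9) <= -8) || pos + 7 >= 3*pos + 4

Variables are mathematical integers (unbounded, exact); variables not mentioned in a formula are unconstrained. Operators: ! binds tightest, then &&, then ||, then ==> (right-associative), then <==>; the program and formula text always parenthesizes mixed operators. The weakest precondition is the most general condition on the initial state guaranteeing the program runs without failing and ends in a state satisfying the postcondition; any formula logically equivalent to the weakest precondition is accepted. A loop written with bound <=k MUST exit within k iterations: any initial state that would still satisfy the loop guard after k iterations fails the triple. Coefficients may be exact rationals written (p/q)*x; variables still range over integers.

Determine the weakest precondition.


Working backward. After the program, the postcondition (pos + 3*r + 9 <= -3 || (3/3)*r + (2*d + 9) <= -8) || pos + 7 >= 3*pos + 4 must hold; in canonical form it is pos + 3*r <= -12 || 2*d + r <= -17 || 2*pos <= 3.
Before the loop (bound <=4), unroll the exhaustion recursion (WP_0 = exit-now case; WP_j = one more guarded iteration, up to j = 4):
  WP_0: (!(3*r <= 2*pos)) && (pos + 3*r <= -12 || 2*d + r <= -17 || 2*pos <= 3)
  WP_1: (3*r <= 2*pos ==> ((!(3*r <= 2*pos)) && (pos + 3*r <= -12 || 3*r <= -17 || 2*pos <= 3))) && ((!(3*r <= 2*pos)) ==> (pos + 3*r <= -12 || 2*d + r <= -17 || 2*pos <= 3))
  WP_2: (3*r <= 2*pos ==> ((3*r <= 2*pos ==> ((!(3*r <= 2*pos)) && (pos + 3*r <= -12 || 3*r <= -17 || 2*pos <= 3))) && ((!(3*r <= 2*pos)) ==> (pos + 3*r <= -12 || 3*r <= -17 || 2*pos <= 3)))) && ((!(3*r <= 2*pos)) ==> (pos + 3*r <= -12 || 2*d + r <= -17 || 2*pos <= 3))
  WP_3: (3*r <= 2*pos ==> ((3*r <= 2*pos ==> ((3*r <= 2*pos ==> ((!(3*r <= 2*pos)) && (pos + 3*r <= -12 || 3*r <= -17 || 2*pos <= 3))) && ((!(3*r <= 2*pos)) ==> (pos + 3*r <= -12 || 3*r <= -17 || 2*pos <= 3)))) && ((!(3*r <= 2*pos)) ==> (pos + 3*r <= -12 || 3*r <= -17 || 2*pos <= 3)))) && ((!(3*r <= 2*pos)) ==> (pos + 3*r <= -12 || 2*d + r <= -17 || 2*pos <= 3))
  WP_4: (3*r <= 2*pos ==> ((3*r <= 2*pos ==> ((3*r <= 2*pos ==> ((3*r <= 2*pos ==> ((!(3*r <= 2*pos)) && (pos + 3*r <= -12 || 3*r <= -17 || 2*pos <= 3))) && ((!(3*r <= 2*pos)) ==> (pos + 3*r <= -12 || 3*r <= -17 || 2*pos <= 3)))) && ((!(3*r <= 2*pos)) ==> (pos + 3*r <= -12 || 3*r <= -17 || 2*pos <= 3)))) && ((!(3*r <= 2*pos)) ==> (pos + 3*r <= -12 || 3*r <= -17 || 2*pos <= 3)))) && ((!(3*r <= 2*pos)) ==> (pos + 3*r <= -12 || 2*d + r <= -17 || 2*pos <= 3))
So before the loop: (3*r <= 2*pos ==> ((3*r <= 2*pos ==> ((3*r <= 2*pos ==> ((3*r <= 2*pos ==> ((!(3*r <= 2*pos)) && (pos + 3*r <= -12 || 3*r <= -17 || 2*pos <= 3))) && ((!(3*r <= 2*pos)) ==> (pos + 3*r <= -12 || 3*r <= -17 || 2*pos <= 3)))) && ((!(3*r <= 2*pos)) ==> (pos + 3*r <= -12 || 3*r <= -17 || 2*pos <= 3)))) && ((!(3*r <= 2*pos)) ==> (pos + 3*r <= -12 || 3*r <= -17 || 2*pos <= 3)))) && ((!(3*r <= 2*pos)) ==> (pos + 3*r <= -12 || 2*d + r <= -17 || 2*pos <= 3))
Before pos := pos - 2*d: (4*d + 3*r <= 2*pos ==> ((4*d + 3*r <= 2*pos ==> ((4*d + 3*r <= 2*pos ==> ((4*d + 3*r <= 2*pos ==> ((!(4*d + 3*r <= 2*pos)) && (pos + 3*r <= 2*d - 12 || 3*r <= -17 || 2*pos <= 4*d + 3))) && ((!(4*d + 3*r <= 2*pos)) ==> (pos + 3*r <= 2*d - 12 || 3*r <= -17 || 2*pos <= 4*d + 3)))) && ((!(4*d + 3*r <= 2*pos)) ==> (pos + 3*r <= 2*d - 12 || 3*r <= -17 || 2*pos <= 4*d + 3)))) && ((!(4*d + 3*r <= 2*pos)) ==> (pos + 3*r <= 2*d - 12 || 3*r <= -17 || 2*pos <= 4*d + 3)))) && ((!(4*d + 3*r <= 2*pos)) ==> (pos + 3*r <= 2*d - 12 || 2*d + r <= -17 || 2*pos <= 4*d + 3))
Answer: WP = (4*d + 3*r <= 2*pos ==> ((4*d + 3*r <= 2*pos ==> ((4*d + 3*r <= 2*pos ==> ((4*d + 3*r <= 2*pos ==> ((!(4*d + 3*r <= 2*pos)) && (pos + 3*r <= 2*d - 12 || 3*r <= -17 || 2*pos <= 4*d + 3))) && ((!(4*d + 3*r <= 2*pos)) ==> (pos + 3*r <= 2*d - 12 || 3*r <= -17 || 2*pos <= 4*d + 3)))) && ((!(4*d + 3*r <= 2*pos)) ==> (pos + 3*r <= 2*d - 12 || 3*r <= -17 || 2*pos <= 4*d + 3)))) && ((!(4*d + 3*r <= 2*pos)) ==> (pos + 3*r <= 2*d - 12 || 3*r <= -17 || 2*pos <= 4*d + 3)))) && ((!(4*d + 3*r <= 2*pos)) ==> (pos + 3*r <= 2*d - 12 || 2*d + r <= -17 || 2*pos <= 4*d + 3))


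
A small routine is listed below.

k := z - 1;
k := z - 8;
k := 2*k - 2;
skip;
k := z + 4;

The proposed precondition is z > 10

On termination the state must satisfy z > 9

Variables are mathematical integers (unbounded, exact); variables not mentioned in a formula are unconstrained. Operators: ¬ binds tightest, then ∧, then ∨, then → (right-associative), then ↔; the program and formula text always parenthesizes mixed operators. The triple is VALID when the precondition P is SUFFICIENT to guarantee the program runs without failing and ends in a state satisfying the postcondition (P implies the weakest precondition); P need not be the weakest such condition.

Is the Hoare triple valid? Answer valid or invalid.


Working backward. After the program, z > 9 must hold.
Before k := z + 4: z > 9
Before skip: z > 9
Before k := 2*k - 2: z > 9
Before k := z - 8: z > 9
Before k := z - 1: z > 9
The weakest precondition is z > 9.
Check whether z > 10 implies it.
Every state satisfying the precondition satisfies the weakest precondition: the implication holds.
Answer: valid


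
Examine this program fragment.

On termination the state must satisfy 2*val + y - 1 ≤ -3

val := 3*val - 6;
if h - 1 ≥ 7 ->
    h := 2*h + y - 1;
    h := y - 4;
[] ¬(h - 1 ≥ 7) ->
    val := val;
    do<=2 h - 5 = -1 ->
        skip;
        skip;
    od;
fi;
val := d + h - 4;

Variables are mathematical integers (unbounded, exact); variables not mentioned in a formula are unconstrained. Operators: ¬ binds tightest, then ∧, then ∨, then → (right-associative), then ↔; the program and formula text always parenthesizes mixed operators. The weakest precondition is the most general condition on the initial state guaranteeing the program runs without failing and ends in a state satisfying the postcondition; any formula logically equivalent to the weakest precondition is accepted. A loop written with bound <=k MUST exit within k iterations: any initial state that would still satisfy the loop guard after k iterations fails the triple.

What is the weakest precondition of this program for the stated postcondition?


Working backward. After the program, the postcondition 2*val + y - 1 ≤ -3 must hold; in canonical form it is 2*val + y ≤ -2.
Before val := d + h - 4: 2*d + 2*h + y ≤ 6
Then branch requires 2*d + 3*y ≤ 14; else branch requires (h = 4 → ((h = 4 → ((¬(h = 4)) ∧ 2*d + 2*h + y ≤ 6)) ∧ ((¬(h = 4)) → 2*d + 2*h + y ≤ 6))) ∧ ((¬(h = 4)) → 2*d + 2*h + y ≤ 6).
Before the if: (h ≥ 8 → 2*d + 3*y ≤ 14) ∧ ((¬(h ≥ 8)) → ((h = 4 → ((h = 4 → ((¬(h = 4)) ∧ 2*d + 2*h + y ≤ 6)) ∧ ((¬(h = 4)) → 2*d + 2*h + y ≤ 6))) ∧ ((¬(h = 4)) → 2*d + 2*h + y ≤ 6)))
Before val := 3*val - 6: (h ≥ 8 → 2*d + 3*y ≤ 14) ∧ ((¬(h ≥ 8)) → ((h = 4 → ((h = 4 → ((¬(h = 4)) ∧ 2*d + 2*h + y ≤ 6)) ∧ ((¬(h = 4)) → 2*d + 2*h + y ≤ 6))) ∧ ((¬(h = 4)) → 2*d + 2*h + y ≤ 6)))
Answer: WP = (h ≥ 8 → 2*d + 3*y ≤ 14) ∧ ((¬(h ≥ 8)) → ((h = 4 → ((h = 4 → ((¬(h = 4)) ∧ 2*d + 2*h + y ≤ 6)) ∧ ((¬(h = 4)) → 2*d + 2*h + y ≤ 6))) ∧ ((¬(h = 4)) → 2*d + 2*h + y ≤ 6)))


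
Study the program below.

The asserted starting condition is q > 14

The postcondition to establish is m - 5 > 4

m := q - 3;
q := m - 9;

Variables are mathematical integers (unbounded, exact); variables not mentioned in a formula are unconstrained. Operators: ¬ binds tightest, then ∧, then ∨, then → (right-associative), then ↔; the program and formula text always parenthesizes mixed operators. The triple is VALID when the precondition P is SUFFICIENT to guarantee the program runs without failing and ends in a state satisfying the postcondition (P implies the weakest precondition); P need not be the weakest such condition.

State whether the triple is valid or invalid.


Working backward. After the program, the postcondition m - 5 > 4 must hold; in canonical form it is m > 9.
Before q := m - 9: m > 9
Before m := q - 3: q > 12
The weakest precondition is q > 12.
Check whether q > 14 implies it.
Every state satisfying the precondition satisfies the weakest precondition: the implication holds.
Answer: valid


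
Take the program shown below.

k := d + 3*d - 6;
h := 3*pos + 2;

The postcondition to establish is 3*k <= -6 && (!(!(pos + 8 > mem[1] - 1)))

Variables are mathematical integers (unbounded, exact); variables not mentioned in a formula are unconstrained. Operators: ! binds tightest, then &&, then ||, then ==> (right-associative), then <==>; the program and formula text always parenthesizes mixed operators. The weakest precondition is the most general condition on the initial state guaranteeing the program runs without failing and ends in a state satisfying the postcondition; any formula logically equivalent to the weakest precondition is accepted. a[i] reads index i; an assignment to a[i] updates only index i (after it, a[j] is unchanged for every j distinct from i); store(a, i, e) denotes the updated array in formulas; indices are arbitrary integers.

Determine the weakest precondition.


Working backward. After the program, the postcondition 3*k <= -6 && (!(!(pos + 8 > mem[1] - 1))) must hold; in canonical form it is 3*k <= -6 && pos > mem[1] - 9.
Before h := 3*pos + 2: 3*k <= -6 && pos > mem[1] - 9
Before k := d + 3*d - 6: 12*d <= 12 && pos > mem[1] - 9
Answer: WP = 12*d <= 12 && pos > mem[1] - 9


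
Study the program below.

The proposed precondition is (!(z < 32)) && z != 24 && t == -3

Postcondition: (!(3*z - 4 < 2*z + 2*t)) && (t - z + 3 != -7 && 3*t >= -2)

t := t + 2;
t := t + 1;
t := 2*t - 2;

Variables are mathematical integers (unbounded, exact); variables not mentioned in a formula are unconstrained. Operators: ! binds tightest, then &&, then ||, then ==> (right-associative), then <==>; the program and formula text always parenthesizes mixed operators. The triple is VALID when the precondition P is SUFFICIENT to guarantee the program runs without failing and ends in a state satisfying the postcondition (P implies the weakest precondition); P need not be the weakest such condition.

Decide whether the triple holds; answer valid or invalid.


Working backward. After the program, the postcondition (!(3*z - 4 < 2*z + 2*t)) && (t - z + 3 != -7 && 3*t >= -2) must hold; in canonical form it is (!(z < 2*t + 4)) && t != z - 10 && 3*t >= -2.
Before t := 2*t - 2: (!(z < 4*t)) && 2*t != z - 8 && 6*t >= 4
Before t := t + 1: (!(z < 4*t + 4)) && 2*t != z - 10 && 6*t >= -2
Before t := t + 2: (!(z < 4*t + 12)) && 2*t != z - 14 && 6*t >= -14
The weakest precondition is (!(z < 4*t + 12)) && 2*t != z - 14 && 6*t >= -14.
Check whether (!(z < 32)) && z != 24 && t == -3 implies it.
Countermodel: at the initial state t = -3, z = 32, the precondition holds but the weakest precondition fails.
Answer: invalid


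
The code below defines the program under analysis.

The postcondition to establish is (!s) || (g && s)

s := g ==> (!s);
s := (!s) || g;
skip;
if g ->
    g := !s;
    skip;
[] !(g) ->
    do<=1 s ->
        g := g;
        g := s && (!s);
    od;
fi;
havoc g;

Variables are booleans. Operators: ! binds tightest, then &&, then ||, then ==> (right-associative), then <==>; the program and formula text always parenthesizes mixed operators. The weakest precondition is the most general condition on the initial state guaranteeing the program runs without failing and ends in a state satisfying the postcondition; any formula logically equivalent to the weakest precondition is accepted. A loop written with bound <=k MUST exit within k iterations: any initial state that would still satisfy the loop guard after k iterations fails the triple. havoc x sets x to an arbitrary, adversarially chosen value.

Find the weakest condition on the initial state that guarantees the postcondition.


Working backward. After the program, (!s) || (g && s) must hold.
Before havoc g: !s
Then branch requires !s; else branch requires s ==> (!s).
Before the if: (g ==> (!s)) && ((!g) ==> (s ==> (!s)))
Before skip: (g ==> (!s)) && ((!g) ==> (s ==> (!s)))
Before s := (!s) || g: (g ==> (!((!s) || g))) && ((!g) ==> (((!s) || g) ==> (!((!s) || g))))
Before s := g ==> (!s): (g ==> (!((!(g ==> (!s))) || g))) && ((!g) ==> (((!(g ==> (!s))) || g) ==> (!((!(g ==> (!s))) || g))))
Answer: WP = (g ==> (!((!(g ==> (!s))) || g))) && ((!g) ==> (((!(g ==> (!s))) || g) ==> (!((!(g ==> (!s))) || g))))


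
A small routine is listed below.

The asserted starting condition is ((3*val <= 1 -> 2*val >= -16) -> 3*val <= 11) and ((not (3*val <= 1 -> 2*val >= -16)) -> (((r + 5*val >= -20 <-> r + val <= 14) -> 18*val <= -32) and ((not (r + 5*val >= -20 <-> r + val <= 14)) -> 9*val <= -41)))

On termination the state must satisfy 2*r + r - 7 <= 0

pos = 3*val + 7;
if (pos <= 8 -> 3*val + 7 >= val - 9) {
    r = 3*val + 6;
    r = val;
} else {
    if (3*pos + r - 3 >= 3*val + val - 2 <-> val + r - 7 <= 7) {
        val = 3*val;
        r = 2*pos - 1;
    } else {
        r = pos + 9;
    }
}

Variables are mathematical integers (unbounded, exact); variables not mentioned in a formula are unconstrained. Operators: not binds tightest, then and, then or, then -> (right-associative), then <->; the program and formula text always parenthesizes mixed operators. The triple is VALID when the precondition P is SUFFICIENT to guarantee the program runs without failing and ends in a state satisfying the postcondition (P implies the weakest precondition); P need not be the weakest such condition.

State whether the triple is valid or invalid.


Working backward. After the program, the postcondition 2*r + r - 7 <= 0 must hold; in canonical form it is 3*r <= 7.
Then branch requires 3*val <= 7; else branch requires ((3*pos + r >= 4*val + 1 <-> r + val <= 14) -> 6*pos <= 10) and ((not (3*pos + r >= 4*val + 1 <-> r + val <= 14)) -> 3*pos <= -20).
Before the if: ((pos <= 8 -> 2*val >= -16) -> 3*val <= 7) and ((not (pos <= 8 -> 2*val >= -16)) -> (((3*pos + r >= 4*val + 1 <-> r + val <= 14) -> 6*pos <= 10) and ((not (3*pos + r >= 4*val + 1 <-> r + val <= 14)) -> 3*pos <= -20)))
Before pos := 3*val + 7: ((3*val <= 1 -> 2*val >= -16) -> 3*val <= 7) and ((not (3*val <= 1 -> 2*val >= -16)) -> (((r + 5*val >= -20 <-> r + val <= 14) -> 18*val <= -32) and ((not (r + 5*val >= -20 <-> r + val <= 14)) -> 9*val <= -41)))
The weakest precondition is ((3*val <= 1 -> 2*val >= -16) -> 3*val <= 7) and ((not (3*val <= 1 -> 2*val >= -16)) -> (((r + 5*val >= -20 <-> r + val <= 14) -> 18*val <= -32) and ((not (r + 5*val >= -20 <-> r + val <= 14)) -> 9*val <= -41))).
Check whether ((3*val <= 1 -> 2*val >= -16) -> 3*val <= 11) and ((not (3*val <= 1 -> 2*val >= -16)) -> (((r + 5*val >= -20 <-> r + val <= 14) -> 18*val <= -32) and ((not (r + 5*val >= -20 <-> r + val <= 14)) -> 9*val <= -41))) implies it.
Countermodel: at the initial state r = 0, val = 3, the precondition holds but the weakest precondition fails.
Answer: invalid


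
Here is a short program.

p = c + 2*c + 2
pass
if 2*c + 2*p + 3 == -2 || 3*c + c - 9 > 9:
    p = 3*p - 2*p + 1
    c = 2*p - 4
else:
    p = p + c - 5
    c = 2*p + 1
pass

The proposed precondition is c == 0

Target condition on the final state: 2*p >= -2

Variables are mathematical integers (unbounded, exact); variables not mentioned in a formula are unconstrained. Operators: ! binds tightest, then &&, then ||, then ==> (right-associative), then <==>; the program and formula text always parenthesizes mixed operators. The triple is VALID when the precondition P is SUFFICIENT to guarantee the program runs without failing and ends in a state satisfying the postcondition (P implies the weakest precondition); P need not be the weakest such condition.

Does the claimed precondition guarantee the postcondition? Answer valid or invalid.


Working backward. After the program, 2*p >= -2 must hold.
Before skip: 2*p >= -2
Then branch requires 2*p >= -4; else branch requires 2*c + 2*p >= 8.
Before the if: ((2*c + 2*p == -5 || 4*c > 18) ==> 2*p >= -4) && ((!(2*c + 2*p == -5 || 4*c > 18)) ==> 2*c + 2*p >= 8)
Before skip: ((2*c + 2*p == -5 || 4*c > 18) ==> 2*p >= -4) && ((!(2*c + 2*p == -5 || 4*c > 18)) ==> 2*c + 2*p >= 8)
Before p := c + 2*c + 2: ((8*c == -9 || 4*c > 18) ==> 6*c >= -8) && ((!(8*c == -9 || 4*c > 18)) ==> 8*c >= 4)
The weakest precondition is ((8*c == -9 || 4*c > 18) ==> 6*c >= -8) && ((!(8*c == -9 || 4*c > 18)) ==> 8*c >= 4).
Check whether c == 0 implies it.
Countermodel: at the initial state c = 0, the precondition holds but the weakest precondition fails.
Answer: invalid


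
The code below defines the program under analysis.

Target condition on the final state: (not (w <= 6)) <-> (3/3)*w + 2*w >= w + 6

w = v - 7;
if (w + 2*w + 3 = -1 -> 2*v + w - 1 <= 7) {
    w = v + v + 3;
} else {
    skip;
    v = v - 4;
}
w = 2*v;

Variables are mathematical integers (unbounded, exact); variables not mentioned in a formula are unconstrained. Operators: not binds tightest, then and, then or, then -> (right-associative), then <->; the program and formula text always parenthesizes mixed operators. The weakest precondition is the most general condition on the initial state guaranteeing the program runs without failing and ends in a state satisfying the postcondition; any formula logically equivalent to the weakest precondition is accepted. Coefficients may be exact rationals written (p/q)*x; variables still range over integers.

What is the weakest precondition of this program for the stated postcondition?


Working backward. After the program, the postcondition (not (w <= 6)) <-> (3/3)*w + 2*w >= w + 6 must hold; in canonical form it is (not (w <= 6)) <-> 2*w >= 6.
Before w := 2*v: (not (2*v <= 6)) <-> 4*v >= 6
Then branch requires (not (2*v <= 6)) <-> 4*v >= 6; else branch requires (not (2*v <= 14)) <-> 4*v >= 22.
Before the if: ((3*w = -4 -> 2*v + w <= 8) -> ((not (2*v <= 6)) <-> 4*v >= 6)) and ((not (3*w = -4 -> 2*v + w <= 8)) -> ((not (2*v <= 14)) <-> 4*v >= 22))
Before w := v - 7: ((3*v = 17 -> 3*v <= 15) -> ((not (2*v <= 6)) <-> 4*v >= 6)) and ((not (3*v = 17 -> 3*v <= 15)) -> ((not (2*v <= 14)) <-> 4*v >= 22))
Answer: WP = ((3*v = 17 -> 3*v <= 15) -> ((not (2*v <= 6)) <-> 4*v >= 6)) and ((not (3*v = 17 -> 3*v <= 15)) -> ((not (2*v <= 14)) <-> 4*v >= 22))


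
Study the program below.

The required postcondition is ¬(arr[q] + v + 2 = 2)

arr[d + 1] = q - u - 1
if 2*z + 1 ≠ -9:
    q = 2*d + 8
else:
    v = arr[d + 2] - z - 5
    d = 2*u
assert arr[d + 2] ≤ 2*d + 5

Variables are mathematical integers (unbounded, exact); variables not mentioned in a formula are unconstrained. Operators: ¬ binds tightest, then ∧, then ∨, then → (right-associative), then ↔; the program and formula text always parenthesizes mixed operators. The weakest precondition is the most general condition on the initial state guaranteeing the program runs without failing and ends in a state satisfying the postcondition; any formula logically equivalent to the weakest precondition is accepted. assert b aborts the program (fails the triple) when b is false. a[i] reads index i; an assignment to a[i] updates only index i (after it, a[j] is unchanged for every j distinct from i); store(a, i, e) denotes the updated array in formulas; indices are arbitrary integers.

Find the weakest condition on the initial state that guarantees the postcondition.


Working backward. After the program, the postcondition ¬(arr[q] + v + 2 = 2) must hold; in canonical form it is ¬(arr[q] + v = 0).
Before assert arr[d + 2] ≤ 2*d + 5: arr[d + 2] ≤ 2*d + 5 ∧ (¬(arr[q] + v = 0))
Then branch requires arr[d + 2] ≤ 2*d + 5 ∧ (¬(arr[2*d + 8] + v = 0)); else branch requires arr[2*u + 2] ≤ 4*u + 5 ∧ (¬(arr[d + 2] + arr[q] = z + 5)).
Before the if: (2*z ≠ -10 → (arr[d + 2] ≤ 2*d + 5 ∧ (¬(arr[2*d + 8] + v = 0)))) ∧ ((¬(2*z ≠ -10)) → (arr[2*u + 2] ≤ 4*u + 5 ∧ (¬(arr[d + 2] + arr[q] = z + 5))))
Before arr[d + 1] := q - u - 1: (2*z ≠ -10 → (store(arr, d + 1, q - u - 1)[d + 2] ≤ 2*d + 5 ∧ (¬(store(arr, d + 1, q - u - 1)[2*d + 8] + v = 0)))) ∧ ((¬(2*z ≠ -10)) → (store(arr, d + 1, q - u - 1)[2*u + 2] ≤ 4*u + 5 ∧ (¬(store(arr, d + 1, q - u - 1)[d + 2] + store(arr, d + 1, q - u - 1)[q] = z + 5))))
Answer: WP = (2*z ≠ -10 → (store(arr, d + 1, q - u - 1)[d + 2] ≤ 2*d + 5 ∧ (¬(store(arr, d + 1, q - u - 1)[2*d + 8] + v = 0)))) ∧ ((¬(2*z ≠ -10)) → (store(arr, d + 1, q - u - 1)[2*u + 2] ≤ 4*u + 5 ∧ (¬(store(arr, d + 1, q - u - 1)[d + 2] + store(arr, d + 1, q - u - 1)[q] = z + 5))))


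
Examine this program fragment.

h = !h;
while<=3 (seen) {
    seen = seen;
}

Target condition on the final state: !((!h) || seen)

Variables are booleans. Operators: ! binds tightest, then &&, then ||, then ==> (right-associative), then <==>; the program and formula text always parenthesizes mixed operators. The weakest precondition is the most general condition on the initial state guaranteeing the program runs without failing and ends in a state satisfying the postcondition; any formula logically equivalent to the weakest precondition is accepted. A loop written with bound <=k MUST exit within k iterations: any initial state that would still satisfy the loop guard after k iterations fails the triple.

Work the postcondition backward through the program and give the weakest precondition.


Working backward. After the program, !((!h) || seen) must hold.
Before the loop (bound <=3), unroll the exhaustion recursion (WP_0 = exit-now case; WP_j = one more guarded iteration, up to j = 3):
  WP_0: (!seen) && (!((!h) || seen))
  WP_1: (seen ==> ((!seen) && (!((!h) || seen)))) && ((!seen) ==> (!((!h) || seen)))
  WP_2: (seen ==> ((seen ==> ((!seen) && (!((!h) || seen)))) && ((!seen) ==> (!((!h) || seen))))) && ((!seen) ==> (!((!h) || seen)))
  WP_3: (seen ==> ((seen ==> ((seen ==> ((!seen) && (!((!h) || seen)))) && ((!seen) ==> (!((!h) || seen))))) && ((!seen) ==> (!((!h) || seen))))) && ((!seen) ==> (!((!h) || seen)))
So before the loop: (seen ==> ((seen ==> ((seen ==> ((!seen) && (!((!h) || seen)))) && ((!seen) ==> (!((!h) || seen))))) && ((!seen) ==> (!((!h) || seen))))) && ((!seen) ==> (!((!h) || seen)))
Before h := !h: (seen ==> ((seen ==> ((seen ==> ((!seen) && (!(h || seen)))) && ((!seen) ==> (!(h || seen))))) && ((!seen) ==> (!(h || seen))))) && ((!seen) ==> (!(h || seen)))
Answer: WP = (seen ==> ((seen ==> ((seen ==> ((!seen) && (!(h || seen)))) && ((!seen) ==> (!(h || seen))))) && ((!seen) ==> (!(h || seen))))) && ((!seen) ==> (!(h || seen)))


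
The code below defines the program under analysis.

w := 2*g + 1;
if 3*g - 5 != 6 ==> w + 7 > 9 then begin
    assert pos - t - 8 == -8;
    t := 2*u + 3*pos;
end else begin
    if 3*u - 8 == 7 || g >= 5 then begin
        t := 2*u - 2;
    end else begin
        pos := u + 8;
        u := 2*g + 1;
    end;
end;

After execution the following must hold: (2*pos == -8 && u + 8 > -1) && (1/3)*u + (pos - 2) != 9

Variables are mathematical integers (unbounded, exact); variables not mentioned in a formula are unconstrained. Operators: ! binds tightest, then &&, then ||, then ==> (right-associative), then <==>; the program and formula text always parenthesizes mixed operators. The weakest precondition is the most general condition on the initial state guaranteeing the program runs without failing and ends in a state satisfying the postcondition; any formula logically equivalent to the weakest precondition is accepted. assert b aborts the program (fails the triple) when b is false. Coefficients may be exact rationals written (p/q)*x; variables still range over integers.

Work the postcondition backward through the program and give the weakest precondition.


Working backward. After the program, the postcondition (2*pos == -8 && u + 8 > -1) && (1/3)*u + (pos - 2) != 9 must hold; in canonical form it is 2*pos == -8 && u > -9 && pos + (1/3)*u != 11.
Then branch requires pos == t && 2*pos == -8 && u > -9 && pos + (1/3)*u != 11; else branch requires ((3*u == 15 || g >= 5) ==> (2*pos == -8 && u > -9 && pos + (1/3)*u != 11)) && ((!(3*u == 15 || g >= 5)) ==> (2*u == -24 && 2*g > -10 && (2/3)*g + u != 8/3)).
Before the if: ((3*g != 11 ==> w > 2) ==> (pos == t && 2*pos == -8 && u > -9 && pos + (1/3)*u != 11)) && ((!(3*g != 11 ==> w > 2)) ==> (((3*u == 15 || g >= 5) ==> (2*pos == -8 && u > -9 && pos + (1/3)*u != 11)) && ((!(3*u == 15 || g >= 5)) ==> (2*u == -24 && 2*g > -10 && (2/3)*g + u != 8/3))))
Before w := 2*g + 1: ((3*g != 11 ==> 2*g > 1) ==> (pos == t && 2*pos == -8 && u > -9 && pos + (1/3)*u != 11)) && ((!(3*g != 11 ==> 2*g > 1)) ==> (((3*u == 15 || g >= 5) ==> (2*pos == -8 && u > -9 && pos + (1/3)*u != 11)) && ((!(3*u == 15 || g >= 5)) ==> (2*u == -24 && 2*g > -10 && (2/3)*g + u != 8/3))))
Answer: WP = ((3*g != 11 ==> 2*g > 1) ==> (pos == t && 2*pos == -8 && u > -9 && pos + (1/3)*u != 11)) && ((!(3*g != 11 ==> 2*g > 1)) ==> (((3*u == 15 || g >= 5) ==> (2*pos == -8 && u > -9 && pos + (1/3)*u != 11)) && ((!(3*u == 15 || g >= 5)) ==> (2*u == -24 && 2*g > -10 && (2/3)*g + u != 8/3))))


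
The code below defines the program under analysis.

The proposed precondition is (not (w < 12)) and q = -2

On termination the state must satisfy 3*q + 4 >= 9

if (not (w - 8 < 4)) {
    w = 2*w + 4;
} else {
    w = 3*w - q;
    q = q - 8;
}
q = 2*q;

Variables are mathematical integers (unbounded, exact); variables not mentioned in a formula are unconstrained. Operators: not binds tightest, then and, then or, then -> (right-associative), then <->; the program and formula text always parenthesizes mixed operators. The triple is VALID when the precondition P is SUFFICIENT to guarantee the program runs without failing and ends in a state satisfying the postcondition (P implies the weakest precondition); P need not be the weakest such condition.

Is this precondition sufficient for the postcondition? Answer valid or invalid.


Working backward. After the program, the postcondition 3*q + 4 >= 9 must hold; in canonical form it is 3*q >= 5.
Before q := 2*q: 6*q >= 5
Then branch requires 6*q >= 5; else branch requires 6*q >= 53.
Before the if: ((not (w < 12)) -> 6*q >= 5) and (w < 12 -> 6*q >= 53)
The weakest precondition is ((not (w < 12)) -> 6*q >= 5) and (w < 12 -> 6*q >= 53).
Check whether (not (w < 12)) and q = -2 implies it.
Countermodel: at the initial state q = -2, w = 12, the precondition holds but the weakest precondition fails.
Answer: invalid


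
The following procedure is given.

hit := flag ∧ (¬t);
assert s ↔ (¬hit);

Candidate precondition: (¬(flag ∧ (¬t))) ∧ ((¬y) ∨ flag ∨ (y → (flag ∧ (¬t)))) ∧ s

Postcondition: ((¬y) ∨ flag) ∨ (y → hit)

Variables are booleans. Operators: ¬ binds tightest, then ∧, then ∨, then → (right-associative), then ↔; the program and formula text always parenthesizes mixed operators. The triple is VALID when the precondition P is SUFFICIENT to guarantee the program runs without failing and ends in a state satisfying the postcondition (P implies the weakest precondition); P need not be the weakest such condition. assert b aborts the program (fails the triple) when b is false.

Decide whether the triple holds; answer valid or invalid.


Working backward. After the program, the postcondition ((¬y) ∨ flag) ∨ (y → hit) must hold; in canonical form it is (¬y) ∨ flag ∨ (y → hit).
Before assert s ↔ (¬hit): (s ↔ (¬hit)) ∧ ((¬y) ∨ flag ∨ (y → hit))
Before hit := flag ∧ (¬t): (s ↔ (¬(flag ∧ (¬t)))) ∧ ((¬y) ∨ flag ∨ (y → (flag ∧ (¬t))))
The weakest precondition is (s ↔ (¬(flag ∧ (¬t)))) ∧ ((¬y) ∨ flag ∨ (y → (flag ∧ (¬t)))).
Check whether (¬(flag ∧ (¬t))) ∧ ((¬y) ∨ flag ∨ (y → (flag ∧ (¬t)))) ∧ s implies it.
Every state satisfying the precondition satisfies the weakest precondition: the implication holds.
Answer: valid


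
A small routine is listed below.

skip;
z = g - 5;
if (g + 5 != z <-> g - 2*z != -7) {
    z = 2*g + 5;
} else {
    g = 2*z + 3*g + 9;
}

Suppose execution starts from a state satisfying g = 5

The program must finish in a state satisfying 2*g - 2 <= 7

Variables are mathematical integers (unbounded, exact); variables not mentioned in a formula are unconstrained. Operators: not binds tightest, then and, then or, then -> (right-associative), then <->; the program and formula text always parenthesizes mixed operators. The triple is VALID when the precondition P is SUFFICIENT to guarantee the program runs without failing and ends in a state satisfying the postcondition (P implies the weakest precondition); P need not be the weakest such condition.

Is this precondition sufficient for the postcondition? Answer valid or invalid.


Working backward. After the program, the postcondition 2*g - 2 <= 7 must hold; in canonical form it is 2*g <= 9.
Then branch requires 2*g <= 9; else branch requires 6*g + 4*z <= -9.
Before the if: ((g != z - 5 <-> g != 2*z - 7) -> 2*g <= 9) and ((not (g != z - 5 <-> g != 2*z - 7)) -> 6*g + 4*z <= -9)
Before z := g - 5: (g != 17 -> 2*g <= 9) and ((not (g != 17)) -> 10*g <= 11)
Before skip: (g != 17 -> 2*g <= 9) and ((not (g != 17)) -> 10*g <= 11)
The weakest precondition is (g != 17 -> 2*g <= 9) and ((not (g != 17)) -> 10*g <= 11).
Check whether g = 5 implies it.
Countermodel: at the initial state g = 5, the precondition holds but the weakest precondition fails.
Answer: invalid
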